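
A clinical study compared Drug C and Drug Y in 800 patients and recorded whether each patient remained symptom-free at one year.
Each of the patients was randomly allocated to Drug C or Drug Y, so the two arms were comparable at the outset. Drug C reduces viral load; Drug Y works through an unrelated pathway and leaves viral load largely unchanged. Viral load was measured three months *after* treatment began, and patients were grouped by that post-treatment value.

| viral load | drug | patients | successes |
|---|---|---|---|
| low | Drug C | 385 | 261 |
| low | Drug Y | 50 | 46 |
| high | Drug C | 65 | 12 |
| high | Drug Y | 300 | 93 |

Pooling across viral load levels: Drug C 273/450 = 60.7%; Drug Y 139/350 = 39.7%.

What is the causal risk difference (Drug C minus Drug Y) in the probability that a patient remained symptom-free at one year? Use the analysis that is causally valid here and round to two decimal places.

+0.21

Viral load is downstream of the drug. One should not condition on a consequence of treatment, so the overall rates are the right comparison.
The causal difference is the pooled difference: 0.607 − 0.397 = +0.210.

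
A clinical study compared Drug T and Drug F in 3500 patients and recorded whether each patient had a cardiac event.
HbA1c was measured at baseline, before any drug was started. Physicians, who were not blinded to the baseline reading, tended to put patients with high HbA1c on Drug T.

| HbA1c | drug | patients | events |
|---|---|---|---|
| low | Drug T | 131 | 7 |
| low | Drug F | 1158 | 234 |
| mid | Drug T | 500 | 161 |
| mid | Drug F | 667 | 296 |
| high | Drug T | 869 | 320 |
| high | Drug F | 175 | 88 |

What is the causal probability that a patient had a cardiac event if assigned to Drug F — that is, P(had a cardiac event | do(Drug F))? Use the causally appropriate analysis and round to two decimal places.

0.37

HbA1c satisfies the back-door criterion: it is not a descendant of the drug, and it blocks the spurious path from drug to outcome. Adjusting for it (i.e., using the within-HbA1c rates) gives the causal effect.
Standardising Drug F to the population HbA1c mix: 0.368·234/1158 + 0.333·296/667 + 0.298·88/175 = 0.372.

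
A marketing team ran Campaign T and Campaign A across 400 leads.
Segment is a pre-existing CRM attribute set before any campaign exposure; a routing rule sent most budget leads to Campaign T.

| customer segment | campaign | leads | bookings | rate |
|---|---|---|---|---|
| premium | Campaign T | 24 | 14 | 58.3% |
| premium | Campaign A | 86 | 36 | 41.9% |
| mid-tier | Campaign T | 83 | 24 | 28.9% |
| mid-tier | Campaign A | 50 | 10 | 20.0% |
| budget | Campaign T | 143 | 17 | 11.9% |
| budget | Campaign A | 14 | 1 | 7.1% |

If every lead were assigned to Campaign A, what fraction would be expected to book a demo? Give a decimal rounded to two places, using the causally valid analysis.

Campaign T is higher inside every customer segment stratum but Campaign A is higher in aggregate. Whether to stratify depends on how customer segment relates to the campaign.
Customer segment differs across campaigns for reasons unrelated to any effect of the campaign itself, and it separately predicts the outcome — a classic confounder. We must compare within customer segment levels.
Standardising Campaign A to the population customer segment mix: 0.275·36/86 + 0.333·10/50 + 0.393·1/14 = 0.210.

0.21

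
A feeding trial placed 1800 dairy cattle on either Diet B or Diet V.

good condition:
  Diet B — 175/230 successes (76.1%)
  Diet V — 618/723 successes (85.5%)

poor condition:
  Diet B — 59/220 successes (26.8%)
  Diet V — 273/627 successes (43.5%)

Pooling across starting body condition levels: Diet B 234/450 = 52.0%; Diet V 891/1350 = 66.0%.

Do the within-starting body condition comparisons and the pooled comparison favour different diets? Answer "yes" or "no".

no

Within each starting body condition level (good condition 76.1% vs 85.5%; poor condition 26.8% vs 43.5%), Diet V has the higher rate every time. Pooled: 52.0% vs 66.0% — Diet V has the higher rate overall. They agree.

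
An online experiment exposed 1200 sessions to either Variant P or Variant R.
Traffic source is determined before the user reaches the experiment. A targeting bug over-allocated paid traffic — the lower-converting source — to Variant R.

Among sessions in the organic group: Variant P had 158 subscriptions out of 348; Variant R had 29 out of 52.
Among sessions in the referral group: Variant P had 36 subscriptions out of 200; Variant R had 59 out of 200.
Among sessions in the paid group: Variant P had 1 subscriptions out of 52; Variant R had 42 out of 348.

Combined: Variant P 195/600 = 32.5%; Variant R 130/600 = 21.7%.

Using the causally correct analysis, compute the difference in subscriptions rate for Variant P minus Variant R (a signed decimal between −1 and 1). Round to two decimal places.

The traffic source-specific comparison favours Variant R throughout, but the pooled figures favour Variant P. The question is whether to condition on traffic source.
The imbalance in traffic source arose from how sessions were allocated, not from anything the variant did; and traffic source independently affects the outcome. The pooled gap is confounded — condition on traffic source.
Adjusting over the population distribution of traffic source: 0.333·(0.454−0.558) + 0.333·(0.180−0.295) + 0.333·(0.019−0.121) = -0.107.

-0.11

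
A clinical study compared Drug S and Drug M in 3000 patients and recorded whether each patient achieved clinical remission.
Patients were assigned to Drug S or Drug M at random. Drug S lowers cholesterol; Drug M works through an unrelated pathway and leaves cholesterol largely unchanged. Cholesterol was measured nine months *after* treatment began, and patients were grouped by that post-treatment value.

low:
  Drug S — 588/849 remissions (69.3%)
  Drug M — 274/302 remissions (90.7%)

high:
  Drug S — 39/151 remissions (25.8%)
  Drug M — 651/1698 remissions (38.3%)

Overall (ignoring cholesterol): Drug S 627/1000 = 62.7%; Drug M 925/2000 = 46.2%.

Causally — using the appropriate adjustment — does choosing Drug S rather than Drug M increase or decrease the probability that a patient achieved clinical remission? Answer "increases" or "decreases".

increases

The stratified and pooled comparisons disagree (Drug M wins within each cholesterol; Drug S wins overall), so the answer turns on the causal role of cholesterol.
The distribution of cholesterol is itself part of what the drug does — it is an intermediate outcome. Holding it fixed would remove that part of the effect; the total effect is the pooled difference.
Pooled: Drug S 62.7% vs Drug M 46.2%; Drug S is higher overall.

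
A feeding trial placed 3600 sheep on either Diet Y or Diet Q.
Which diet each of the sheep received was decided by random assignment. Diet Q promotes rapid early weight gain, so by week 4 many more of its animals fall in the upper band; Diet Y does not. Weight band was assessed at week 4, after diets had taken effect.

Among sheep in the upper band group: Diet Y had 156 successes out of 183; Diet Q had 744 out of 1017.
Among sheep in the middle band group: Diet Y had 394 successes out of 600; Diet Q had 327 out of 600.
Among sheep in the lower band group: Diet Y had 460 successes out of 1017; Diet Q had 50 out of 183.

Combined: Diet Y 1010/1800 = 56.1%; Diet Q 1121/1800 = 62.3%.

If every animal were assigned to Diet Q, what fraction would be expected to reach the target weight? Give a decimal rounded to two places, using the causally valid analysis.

Week-4 weight band lies on the pathway diet → week-4 weight band → outcome, so adjusting for it blocks the indirect effect. For the total causal effect of diet, use the unadjusted pooled rates.
So P(outcome | do(Diet Q)) is just the pooled rate for Diet Q: 1121/1800 = 0.623.

0.62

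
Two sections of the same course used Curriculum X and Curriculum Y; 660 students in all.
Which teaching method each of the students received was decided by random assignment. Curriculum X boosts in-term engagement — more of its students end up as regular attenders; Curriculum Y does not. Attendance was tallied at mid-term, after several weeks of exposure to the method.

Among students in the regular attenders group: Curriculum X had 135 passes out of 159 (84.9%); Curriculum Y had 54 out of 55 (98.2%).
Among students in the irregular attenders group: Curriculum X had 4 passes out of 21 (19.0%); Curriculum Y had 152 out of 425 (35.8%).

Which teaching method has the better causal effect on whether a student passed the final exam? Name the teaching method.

Curriculum X

Mid-term attendance here is a post-treatment variable shaped by the teaching method; conditioning on it would introduce bias rather than remove it. The overall comparison is the causal one.
Pooled: Curriculum X 77.2% vs Curriculum Y 42.9%; Curriculum X is higher overall.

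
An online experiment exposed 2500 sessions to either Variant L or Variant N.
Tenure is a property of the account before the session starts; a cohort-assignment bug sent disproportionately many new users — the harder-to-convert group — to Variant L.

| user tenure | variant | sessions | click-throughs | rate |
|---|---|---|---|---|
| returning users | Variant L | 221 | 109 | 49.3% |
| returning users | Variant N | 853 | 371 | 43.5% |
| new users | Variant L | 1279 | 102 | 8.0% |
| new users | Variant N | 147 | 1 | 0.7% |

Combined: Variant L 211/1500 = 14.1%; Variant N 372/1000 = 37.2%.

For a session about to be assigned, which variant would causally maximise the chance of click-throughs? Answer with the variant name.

The imbalance in user tenure arose from how sessions were allocated, not from anything the variant did; and user tenure independently affects the outcome. The pooled gap is confounded — condition on user tenure.
Within each level — returning users: 49.3% vs 43.5%; new users: 8.0% vs 0.7% — Variant L is higher every time.

Variant L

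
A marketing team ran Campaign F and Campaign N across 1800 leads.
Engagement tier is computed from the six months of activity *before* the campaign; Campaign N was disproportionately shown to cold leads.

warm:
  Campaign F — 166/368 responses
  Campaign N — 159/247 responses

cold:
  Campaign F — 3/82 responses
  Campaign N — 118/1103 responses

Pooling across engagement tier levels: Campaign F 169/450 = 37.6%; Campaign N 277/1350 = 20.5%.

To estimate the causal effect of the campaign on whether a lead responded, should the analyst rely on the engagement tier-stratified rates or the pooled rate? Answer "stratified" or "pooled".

stratified

Here engagement tier is a common cause — it drives both which campaign a case falls under and the outcome. The crude comparison mixes populations; the stratum-specific rates are the causally relevant ones.
Within each level — warm: 45.1% vs 64.4%; cold: 3.7% vs 10.7% — Campaign N is higher every time.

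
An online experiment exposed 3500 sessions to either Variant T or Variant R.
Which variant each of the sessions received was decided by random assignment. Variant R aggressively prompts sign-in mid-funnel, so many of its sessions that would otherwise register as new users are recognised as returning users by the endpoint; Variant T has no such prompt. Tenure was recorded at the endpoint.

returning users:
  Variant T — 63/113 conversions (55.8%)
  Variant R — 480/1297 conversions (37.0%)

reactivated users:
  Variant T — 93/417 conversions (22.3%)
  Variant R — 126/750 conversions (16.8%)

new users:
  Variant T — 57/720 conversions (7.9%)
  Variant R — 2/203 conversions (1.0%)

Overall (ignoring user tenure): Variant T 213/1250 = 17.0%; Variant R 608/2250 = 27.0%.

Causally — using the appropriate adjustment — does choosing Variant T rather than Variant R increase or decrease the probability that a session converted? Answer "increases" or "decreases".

The distribution of user tenure is itself part of what the variant does — it is an intermediate outcome. Holding it fixed would remove that part of the effect; the total effect is the pooled difference.
Pooled: Variant T 17.0% vs Variant R 27.0%; Variant R is higher overall.

decreases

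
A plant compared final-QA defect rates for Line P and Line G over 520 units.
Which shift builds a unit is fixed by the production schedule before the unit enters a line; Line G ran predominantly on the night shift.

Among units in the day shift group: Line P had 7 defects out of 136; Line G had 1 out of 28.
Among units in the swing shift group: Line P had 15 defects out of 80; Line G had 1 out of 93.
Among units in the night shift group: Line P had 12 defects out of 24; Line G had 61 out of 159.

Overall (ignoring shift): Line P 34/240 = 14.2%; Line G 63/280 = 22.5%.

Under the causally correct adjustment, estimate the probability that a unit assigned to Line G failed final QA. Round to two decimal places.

0.15

Shift is set before the line has any effect — it is not caused by the line — and it independently drives the outcome. That makes it a confounder, so the causal comparison is within shift levels.
Standardising Line G to the population shift mix: 0.315·1/28 + 0.333·1/93 + 0.352·61/159 = 0.150.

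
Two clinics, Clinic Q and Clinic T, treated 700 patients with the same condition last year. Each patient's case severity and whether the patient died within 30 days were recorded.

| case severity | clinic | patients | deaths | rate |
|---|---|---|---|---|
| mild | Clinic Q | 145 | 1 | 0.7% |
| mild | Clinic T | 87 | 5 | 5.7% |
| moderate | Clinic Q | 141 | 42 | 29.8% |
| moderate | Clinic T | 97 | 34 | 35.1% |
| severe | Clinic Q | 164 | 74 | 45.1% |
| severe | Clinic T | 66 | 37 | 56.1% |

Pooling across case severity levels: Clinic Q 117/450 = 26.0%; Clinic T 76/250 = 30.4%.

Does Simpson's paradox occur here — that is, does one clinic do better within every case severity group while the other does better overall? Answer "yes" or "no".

no

Within each case severity level (mild 0.7% vs 5.7%; moderate 29.8% vs 35.1%; severe 45.1% vs 56.1%), Clinic Q has the lower rate every time. Pooled: 26.0% vs 30.4% — Clinic Q has the lower rate overall. They agree.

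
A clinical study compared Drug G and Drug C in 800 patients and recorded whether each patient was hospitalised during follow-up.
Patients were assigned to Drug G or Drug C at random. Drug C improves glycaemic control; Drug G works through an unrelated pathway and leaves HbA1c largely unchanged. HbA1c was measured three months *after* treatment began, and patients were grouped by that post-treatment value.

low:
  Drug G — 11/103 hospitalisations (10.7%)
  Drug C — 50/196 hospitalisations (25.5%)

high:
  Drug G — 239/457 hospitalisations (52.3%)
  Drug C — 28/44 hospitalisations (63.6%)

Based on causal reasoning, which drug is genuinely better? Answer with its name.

HbA1c is recorded after the drug and is itself shifted by it — it sits on the causal path from drug to outcome. Conditioning on a mediator would strip out part of the effect we want; the pooled comparison gives the total causal effect.
Pooled: Drug G 44.6% vs Drug C 32.5%; Drug C is lower overall.

Drug C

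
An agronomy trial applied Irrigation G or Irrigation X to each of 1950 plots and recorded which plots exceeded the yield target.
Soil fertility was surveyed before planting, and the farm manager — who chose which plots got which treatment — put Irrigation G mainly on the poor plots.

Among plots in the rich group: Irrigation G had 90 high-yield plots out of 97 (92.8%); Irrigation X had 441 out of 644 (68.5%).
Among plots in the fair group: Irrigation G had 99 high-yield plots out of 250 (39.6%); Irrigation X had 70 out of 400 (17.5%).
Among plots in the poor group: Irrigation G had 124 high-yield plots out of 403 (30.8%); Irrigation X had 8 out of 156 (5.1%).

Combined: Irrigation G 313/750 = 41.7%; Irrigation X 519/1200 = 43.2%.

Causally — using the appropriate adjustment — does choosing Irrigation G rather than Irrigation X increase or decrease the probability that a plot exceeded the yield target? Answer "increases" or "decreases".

Within every soil fertility level Irrigation G has the higher rate, yet pooled Irrigation X does — Simpson's reversal.
Nothing the irrigation does changes soil fertility; the imbalance is an allocation artefact. With soil fertility also predicting the outcome, the pooled figure is confounded, and the within-stratum comparison is the causal one.
Within each level — rich: 92.8% vs 68.5%; fair: 39.6% vs 17.5%; poor: 30.8% vs 5.1% — Irrigation G is higher every time.

increases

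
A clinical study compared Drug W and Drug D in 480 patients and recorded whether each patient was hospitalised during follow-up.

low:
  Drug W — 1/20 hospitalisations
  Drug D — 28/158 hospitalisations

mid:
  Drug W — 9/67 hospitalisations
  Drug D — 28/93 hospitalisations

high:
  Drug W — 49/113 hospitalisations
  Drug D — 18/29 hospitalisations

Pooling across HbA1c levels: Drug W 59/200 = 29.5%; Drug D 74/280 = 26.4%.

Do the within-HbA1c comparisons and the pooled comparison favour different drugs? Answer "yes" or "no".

Within each HbA1c level (low 5.0% vs 17.7%; mid 13.4% vs 30.1%; high 43.4% vs 62.1%), Drug W has the lower rate every time. Pooled: 29.5% vs 26.4% — Drug D has the lower rate overall. The two comparisons disagree.

yes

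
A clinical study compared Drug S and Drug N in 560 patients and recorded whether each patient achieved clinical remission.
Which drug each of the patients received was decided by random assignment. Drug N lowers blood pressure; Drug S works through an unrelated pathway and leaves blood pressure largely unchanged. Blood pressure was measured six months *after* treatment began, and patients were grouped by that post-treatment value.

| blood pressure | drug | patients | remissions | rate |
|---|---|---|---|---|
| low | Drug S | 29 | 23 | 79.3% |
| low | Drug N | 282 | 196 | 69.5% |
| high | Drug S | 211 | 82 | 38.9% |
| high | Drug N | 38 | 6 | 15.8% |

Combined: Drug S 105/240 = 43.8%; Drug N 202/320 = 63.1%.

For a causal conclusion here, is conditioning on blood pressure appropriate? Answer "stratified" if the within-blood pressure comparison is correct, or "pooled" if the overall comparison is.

pooled

Blood pressure lies on the pathway drug → blood pressure → outcome, so adjusting for it blocks the indirect effect. For the total causal effect of drug, use the unadjusted pooled rates.
Pooled: Drug S 43.8% vs Drug N 63.1%; Drug N is higher overall.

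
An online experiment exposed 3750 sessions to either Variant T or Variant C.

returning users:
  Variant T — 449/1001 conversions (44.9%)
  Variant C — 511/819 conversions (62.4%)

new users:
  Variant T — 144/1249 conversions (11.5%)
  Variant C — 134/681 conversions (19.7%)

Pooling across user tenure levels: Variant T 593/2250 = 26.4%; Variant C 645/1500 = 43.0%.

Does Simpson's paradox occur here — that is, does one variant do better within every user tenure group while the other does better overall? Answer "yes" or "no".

no

Within each user tenure level (returning users 44.9% vs 62.4%; new users 11.5% vs 19.7%), Variant C has the higher rate every time. Pooled: 26.4% vs 43.0% — Variant C has the higher rate overall. They agree.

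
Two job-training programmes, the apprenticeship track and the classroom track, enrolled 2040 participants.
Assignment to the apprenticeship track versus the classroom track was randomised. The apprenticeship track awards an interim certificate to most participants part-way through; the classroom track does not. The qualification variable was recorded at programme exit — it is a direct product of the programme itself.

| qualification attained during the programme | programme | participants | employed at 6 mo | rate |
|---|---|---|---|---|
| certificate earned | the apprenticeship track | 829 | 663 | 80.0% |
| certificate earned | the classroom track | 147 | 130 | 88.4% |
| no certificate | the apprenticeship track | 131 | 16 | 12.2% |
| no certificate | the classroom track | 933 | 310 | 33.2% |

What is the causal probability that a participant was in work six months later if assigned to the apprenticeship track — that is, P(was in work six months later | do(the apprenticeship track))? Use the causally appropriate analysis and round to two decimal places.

Qualification attained during the programme is downstream of the programme. One should not condition on a consequence of treatment, so the overall rates are the right comparison.
So P(outcome | do(the apprenticeship track)) is just the pooled rate for the apprenticeship track: 679/960 = 0.707.

0.71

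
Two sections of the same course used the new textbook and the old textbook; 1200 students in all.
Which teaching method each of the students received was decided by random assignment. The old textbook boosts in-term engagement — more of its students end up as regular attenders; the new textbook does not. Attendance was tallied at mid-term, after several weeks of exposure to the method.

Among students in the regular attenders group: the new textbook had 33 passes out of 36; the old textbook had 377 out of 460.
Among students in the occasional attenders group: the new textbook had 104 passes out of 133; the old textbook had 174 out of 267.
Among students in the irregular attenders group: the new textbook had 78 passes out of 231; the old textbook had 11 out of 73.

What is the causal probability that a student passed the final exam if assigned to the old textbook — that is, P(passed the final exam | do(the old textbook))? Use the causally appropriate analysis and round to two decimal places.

Mid-term attendance lies on the pathway teaching method → mid-term attendance → outcome, so adjusting for it blocks the indirect effect. For the total causal effect of teaching method, use the unadjusted pooled rates.
So P(outcome | do(the old textbook)) is just the pooled rate for the old textbook: 562/800 = 0.703.

0.70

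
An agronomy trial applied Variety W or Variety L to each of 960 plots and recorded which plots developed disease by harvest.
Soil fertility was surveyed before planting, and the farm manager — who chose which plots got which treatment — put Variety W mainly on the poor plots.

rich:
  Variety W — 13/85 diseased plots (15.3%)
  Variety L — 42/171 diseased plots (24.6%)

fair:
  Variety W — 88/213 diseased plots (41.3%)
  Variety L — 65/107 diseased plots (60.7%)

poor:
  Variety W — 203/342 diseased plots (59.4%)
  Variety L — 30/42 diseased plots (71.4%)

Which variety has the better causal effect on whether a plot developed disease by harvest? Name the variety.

Variety W

Nothing the variety does changes soil fertility; the imbalance is an allocation artefact. With soil fertility also predicting the outcome, the pooled figure is confounded, and the within-stratum comparison is the causal one.
Within each level — rich: 15.3% vs 24.6%; fair: 41.3% vs 60.7%; poor: 59.4% vs 71.4% — Variety W is lower every time.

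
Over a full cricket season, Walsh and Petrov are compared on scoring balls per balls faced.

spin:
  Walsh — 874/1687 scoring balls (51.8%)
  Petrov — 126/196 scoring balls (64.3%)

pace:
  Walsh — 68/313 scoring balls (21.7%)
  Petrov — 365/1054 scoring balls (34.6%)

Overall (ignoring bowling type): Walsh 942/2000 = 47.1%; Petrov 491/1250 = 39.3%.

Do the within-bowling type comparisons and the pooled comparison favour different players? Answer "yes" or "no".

yes

Within each bowling type level (spin 51.8% vs 64.3%; pace 21.7% vs 34.6%), Petrov has the higher rate every time. Pooled: 47.1% vs 39.3% — Walsh has the higher rate overall. The two comparisons disagree.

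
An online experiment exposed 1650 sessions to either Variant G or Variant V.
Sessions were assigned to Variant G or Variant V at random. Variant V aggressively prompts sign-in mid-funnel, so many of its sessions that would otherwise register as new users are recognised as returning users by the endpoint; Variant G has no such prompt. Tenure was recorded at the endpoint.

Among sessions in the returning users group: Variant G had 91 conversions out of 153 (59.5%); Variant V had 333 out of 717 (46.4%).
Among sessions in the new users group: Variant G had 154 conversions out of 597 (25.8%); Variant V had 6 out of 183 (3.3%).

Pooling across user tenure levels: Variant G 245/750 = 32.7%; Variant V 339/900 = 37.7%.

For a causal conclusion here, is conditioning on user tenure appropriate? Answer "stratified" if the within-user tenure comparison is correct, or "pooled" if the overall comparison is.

Variant G is higher inside every user tenure stratum but Variant V is higher in aggregate. Whether to stratify depends on how user tenure relates to the variant.
User tenure is downstream of the variant. One should not condition on a consequence of treatment, so the overall rates are the right comparison.
Pooled: Variant G 32.7% vs Variant V 37.7%; Variant V is higher overall.

pooled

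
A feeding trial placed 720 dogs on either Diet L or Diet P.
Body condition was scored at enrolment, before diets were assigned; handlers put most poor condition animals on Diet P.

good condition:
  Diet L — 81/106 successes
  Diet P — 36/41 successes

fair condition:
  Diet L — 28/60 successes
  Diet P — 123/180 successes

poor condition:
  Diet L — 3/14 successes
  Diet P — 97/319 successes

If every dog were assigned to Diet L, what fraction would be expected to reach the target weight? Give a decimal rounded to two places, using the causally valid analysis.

0.41

Diet P is higher inside every starting body condition stratum but Diet L is higher in aggregate. Whether to stratify depends on how starting body condition relates to the diet.
Nothing the diet does changes starting body condition; the imbalance is an allocation artefact. With starting body condition also predicting the outcome, the pooled figure is confounded, and the within-stratum comparison is the causal one.
Standardising Diet L to the population starting body condition mix: 0.204·81/106 + 0.333·28/60 + 0.463·3/14 = 0.411.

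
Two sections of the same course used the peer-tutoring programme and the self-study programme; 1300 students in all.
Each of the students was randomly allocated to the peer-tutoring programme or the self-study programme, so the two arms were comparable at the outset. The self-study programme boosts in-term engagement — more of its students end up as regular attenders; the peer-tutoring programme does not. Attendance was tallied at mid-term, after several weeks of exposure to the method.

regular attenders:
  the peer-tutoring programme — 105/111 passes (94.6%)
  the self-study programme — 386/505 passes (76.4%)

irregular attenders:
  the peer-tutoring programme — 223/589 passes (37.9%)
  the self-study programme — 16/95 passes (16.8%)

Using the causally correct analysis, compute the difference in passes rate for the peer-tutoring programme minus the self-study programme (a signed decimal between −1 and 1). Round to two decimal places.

-0.20

Mid-term attendance lies on the pathway teaching method → mid-term attendance → outcome, so adjusting for it blocks the indirect effect. For the total causal effect of teaching method, use the unadjusted pooled rates.
The causal difference is the pooled difference: 0.469 − 0.670 = -0.201.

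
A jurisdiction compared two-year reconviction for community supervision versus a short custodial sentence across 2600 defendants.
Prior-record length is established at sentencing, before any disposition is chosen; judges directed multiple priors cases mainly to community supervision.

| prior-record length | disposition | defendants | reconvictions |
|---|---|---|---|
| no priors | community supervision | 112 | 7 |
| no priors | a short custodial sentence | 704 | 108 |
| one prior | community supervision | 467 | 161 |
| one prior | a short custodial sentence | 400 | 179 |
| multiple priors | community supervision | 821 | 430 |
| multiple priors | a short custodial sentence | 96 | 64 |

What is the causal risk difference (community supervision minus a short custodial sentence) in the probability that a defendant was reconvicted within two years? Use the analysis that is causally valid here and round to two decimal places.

The prior-record length-specific comparison favours community supervision throughout, but the pooled figures favour a short custodial sentence. The question is whether to condition on prior-record length.
Here prior-record length is a common cause — it drives both which disposition a case falls under and the outcome. The crude comparison mixes populations; the stratum-specific rates are the causally relevant ones.
Adjusting over the population distribution of prior-record length: 0.314·(0.062−0.153) + 0.333·(0.345−0.448) + 0.353·(0.524−0.667) = -0.113.

-0.11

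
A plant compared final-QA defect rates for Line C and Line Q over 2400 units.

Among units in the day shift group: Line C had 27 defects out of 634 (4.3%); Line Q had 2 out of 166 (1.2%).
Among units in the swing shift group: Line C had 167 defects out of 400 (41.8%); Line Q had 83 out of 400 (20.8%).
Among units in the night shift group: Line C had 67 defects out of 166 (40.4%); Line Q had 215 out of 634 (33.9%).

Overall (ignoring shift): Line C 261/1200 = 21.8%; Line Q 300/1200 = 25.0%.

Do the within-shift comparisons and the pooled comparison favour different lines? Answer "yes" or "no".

Within each shift level (day shift 4.3% vs 1.2%; swing shift 41.8% vs 20.8%; night shift 40.4% vs 33.9%), Line Q has the lower rate every time. Pooled: 21.8% vs 25.0% — Line C has the lower rate overall. The two comparisons disagree.

yes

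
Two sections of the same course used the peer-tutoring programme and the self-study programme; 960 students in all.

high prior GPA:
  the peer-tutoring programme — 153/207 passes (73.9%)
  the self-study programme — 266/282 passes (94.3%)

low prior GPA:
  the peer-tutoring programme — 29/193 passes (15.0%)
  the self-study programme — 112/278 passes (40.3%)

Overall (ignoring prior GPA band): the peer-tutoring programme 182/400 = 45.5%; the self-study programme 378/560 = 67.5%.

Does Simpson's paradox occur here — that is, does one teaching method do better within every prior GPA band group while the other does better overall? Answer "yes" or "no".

Within each prior GPA band level (high prior GPA 73.9% vs 94.3%; low prior GPA 15.0% vs 40.3%), the self-study programme has the higher rate every time. Pooled: 45.5% vs 67.5% — the self-study programme has the higher rate overall. They agree.

no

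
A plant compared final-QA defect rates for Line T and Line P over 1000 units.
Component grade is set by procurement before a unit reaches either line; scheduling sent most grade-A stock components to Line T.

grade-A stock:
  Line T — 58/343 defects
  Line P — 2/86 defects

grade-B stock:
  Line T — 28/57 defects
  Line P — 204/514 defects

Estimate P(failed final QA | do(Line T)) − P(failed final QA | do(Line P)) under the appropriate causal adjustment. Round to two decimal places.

Within every component grade level Line P has the lower rate, yet pooled Line T does — Simpson's reversal.
Component grade differs across lines for reasons unrelated to any effect of the line itself, and it separately predicts the outcome — a classic confounder. We must compare within component grade levels.
Adjusting over the population distribution of component grade: 0.429·(0.169−0.023) + 0.571·(0.491−0.397) = +0.116.

+0.12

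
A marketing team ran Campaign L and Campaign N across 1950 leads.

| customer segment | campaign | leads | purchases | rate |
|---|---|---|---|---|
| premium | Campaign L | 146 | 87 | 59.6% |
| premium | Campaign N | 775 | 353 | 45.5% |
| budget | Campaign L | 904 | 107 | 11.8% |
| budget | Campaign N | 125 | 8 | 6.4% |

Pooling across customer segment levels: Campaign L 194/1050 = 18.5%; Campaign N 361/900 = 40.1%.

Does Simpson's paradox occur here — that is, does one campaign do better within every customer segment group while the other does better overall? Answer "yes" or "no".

Within each customer segment level (premium 59.6% vs 45.5%; budget 11.8% vs 6.4%), Campaign L has the higher rate every time. Pooled: 18.5% vs 40.1% — Campaign N has the higher rate overall. The two comparisons disagree.

yes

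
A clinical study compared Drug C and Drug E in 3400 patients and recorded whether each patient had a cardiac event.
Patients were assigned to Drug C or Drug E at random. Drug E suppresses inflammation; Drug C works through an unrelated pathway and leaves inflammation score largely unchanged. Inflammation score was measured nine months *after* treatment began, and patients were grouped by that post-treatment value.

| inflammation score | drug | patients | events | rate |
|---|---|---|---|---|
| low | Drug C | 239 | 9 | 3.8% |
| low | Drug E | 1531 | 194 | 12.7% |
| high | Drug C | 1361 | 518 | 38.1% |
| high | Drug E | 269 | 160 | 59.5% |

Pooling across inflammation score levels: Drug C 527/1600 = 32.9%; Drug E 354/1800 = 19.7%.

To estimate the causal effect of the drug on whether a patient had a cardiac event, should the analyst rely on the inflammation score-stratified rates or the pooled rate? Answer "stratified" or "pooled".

Because the drug influences inflammation score, inflammation score is a post-treatment mediator, not a confounder. Stratifying on it would bias the estimate; the causal effect is the crude pooled difference.
Pooled: Drug C 32.9% vs Drug E 19.7%; Drug E is lower overall.

pooled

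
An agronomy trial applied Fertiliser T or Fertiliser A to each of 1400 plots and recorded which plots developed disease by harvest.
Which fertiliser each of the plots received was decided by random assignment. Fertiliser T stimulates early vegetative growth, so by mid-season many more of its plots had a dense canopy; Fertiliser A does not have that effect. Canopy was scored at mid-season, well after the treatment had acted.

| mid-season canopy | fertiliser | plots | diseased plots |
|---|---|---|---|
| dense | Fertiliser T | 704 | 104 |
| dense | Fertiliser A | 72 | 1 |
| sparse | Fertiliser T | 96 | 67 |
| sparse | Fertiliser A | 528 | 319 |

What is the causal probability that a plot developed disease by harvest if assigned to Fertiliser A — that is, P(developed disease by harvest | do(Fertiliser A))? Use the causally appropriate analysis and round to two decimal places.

0.53

The distribution of mid-season canopy is itself part of what the fertiliser does — it is an intermediate outcome. Holding it fixed would remove that part of the effect; the total effect is the pooled difference.
So P(outcome | do(Fertiliser A)) is just the pooled rate for Fertiliser A: 320/600 = 0.533.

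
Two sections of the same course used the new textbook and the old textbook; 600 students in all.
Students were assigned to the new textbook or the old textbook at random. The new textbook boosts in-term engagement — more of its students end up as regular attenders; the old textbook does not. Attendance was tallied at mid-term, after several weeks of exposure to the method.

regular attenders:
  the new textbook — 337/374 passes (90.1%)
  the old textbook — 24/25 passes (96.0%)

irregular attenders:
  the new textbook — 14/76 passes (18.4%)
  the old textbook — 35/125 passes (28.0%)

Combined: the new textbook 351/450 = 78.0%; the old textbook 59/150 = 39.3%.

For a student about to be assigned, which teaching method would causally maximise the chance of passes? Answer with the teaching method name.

the new textbook

The distribution of mid-term attendance is itself part of what the teaching method does — it is an intermediate outcome. Holding it fixed would remove that part of the effect; the total effect is the pooled difference.
Pooled: the new textbook 78.0% vs the old textbook 39.3%; the new textbook is higher overall.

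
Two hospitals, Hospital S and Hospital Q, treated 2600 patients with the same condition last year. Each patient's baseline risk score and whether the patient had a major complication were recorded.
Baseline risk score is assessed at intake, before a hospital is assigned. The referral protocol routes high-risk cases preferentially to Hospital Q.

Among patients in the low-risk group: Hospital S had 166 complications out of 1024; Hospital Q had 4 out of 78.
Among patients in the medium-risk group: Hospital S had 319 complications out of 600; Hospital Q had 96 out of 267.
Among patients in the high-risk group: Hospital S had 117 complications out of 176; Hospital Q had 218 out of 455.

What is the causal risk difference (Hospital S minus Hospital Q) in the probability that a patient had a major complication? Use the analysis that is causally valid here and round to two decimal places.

+0.15

Hospital Q is lower inside every baseline risk score stratum but Hospital S is lower in aggregate. Whether to stratify depends on how baseline risk score relates to the hospital.
Baseline risk score differs across hospitals for reasons unrelated to any effect of the hospital itself, and it separately predicts the outcome — a classic confounder. We must compare within baseline risk score levels.
Adjusting over the population distribution of baseline risk score: 0.424·(0.162−0.051) + 0.333·(0.532−0.360) + 0.243·(0.665−0.479) = +0.149.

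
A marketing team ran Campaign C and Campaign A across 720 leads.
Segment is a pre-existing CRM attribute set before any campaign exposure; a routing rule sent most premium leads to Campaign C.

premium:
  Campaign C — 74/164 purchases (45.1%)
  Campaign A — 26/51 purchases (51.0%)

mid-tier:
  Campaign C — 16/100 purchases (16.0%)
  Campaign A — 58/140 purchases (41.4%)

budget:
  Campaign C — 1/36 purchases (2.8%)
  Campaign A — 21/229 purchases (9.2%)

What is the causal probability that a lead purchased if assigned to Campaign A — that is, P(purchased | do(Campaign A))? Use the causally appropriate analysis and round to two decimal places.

0.32

Customer segment is set before the campaign has any effect — it is not caused by the campaign — and it independently drives the outcome. That makes it a confounder, so the causal comparison is within customer segment levels.
Standardising Campaign A to the population customer segment mix: 0.299·26/51 + 0.333·58/140 + 0.368·21/229 = 0.324.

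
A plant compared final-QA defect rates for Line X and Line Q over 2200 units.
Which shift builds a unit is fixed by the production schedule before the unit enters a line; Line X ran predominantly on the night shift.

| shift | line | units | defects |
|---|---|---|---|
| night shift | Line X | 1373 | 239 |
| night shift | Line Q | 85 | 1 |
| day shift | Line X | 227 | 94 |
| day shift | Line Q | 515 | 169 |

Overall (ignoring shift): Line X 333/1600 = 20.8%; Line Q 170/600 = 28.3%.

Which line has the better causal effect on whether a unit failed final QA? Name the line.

Shift satisfies the back-door criterion: it is not a descendant of the line, and it blocks the spurious path from line to outcome. Adjusting for it (i.e., using the within-shift rates) gives the causal effect.
Within each level — night shift: 17.4% vs 1.2%; day shift: 41.4% vs 32.8% — Line Q is lower every time.

Line Q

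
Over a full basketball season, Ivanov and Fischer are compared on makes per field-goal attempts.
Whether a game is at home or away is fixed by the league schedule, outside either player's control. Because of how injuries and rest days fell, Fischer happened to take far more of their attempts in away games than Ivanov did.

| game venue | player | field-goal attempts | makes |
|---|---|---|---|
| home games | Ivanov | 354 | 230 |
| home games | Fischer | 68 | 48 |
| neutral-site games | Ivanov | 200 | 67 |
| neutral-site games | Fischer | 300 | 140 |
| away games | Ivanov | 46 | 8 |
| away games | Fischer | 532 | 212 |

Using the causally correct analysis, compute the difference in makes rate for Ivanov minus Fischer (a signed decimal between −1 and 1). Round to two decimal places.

Here game venue is a common cause — it drives both which player a case falls under and the outcome. The crude comparison mixes populations; the stratum-specific rates are the causally relevant ones.
Adjusting over the population distribution of game venue: 0.281·(0.650−0.706) + 0.333·(0.335−0.467) + 0.385·(0.174−0.398) = -0.146.

-0.15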